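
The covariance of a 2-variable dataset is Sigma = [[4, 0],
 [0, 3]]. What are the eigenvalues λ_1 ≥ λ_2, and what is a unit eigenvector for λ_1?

Step 1 — characteristic polynomial of 2×2 Sigma:
  det(Sigma - λI) = λ² - trace · λ + det = 0.
  trace = 4 + 3 = 7, det = 4·3 - (0)² = 12.
Step 2 — discriminant:
  Δ = trace² - 4·det = 49 - 48 = 1.
Step 3 — eigenvalues:
  λ = (trace ± √Δ)/2 = (7 ± 1)/2,
  λ_1 = 4,  λ_2 = 3.

Step 4 — unit eigenvector for λ_1: Sigma is diagonal, so its eigenvectors are the coordinate axes. λ_1 = 4 is the diagonal entry on the first coordinate axis, hence
  v_1 = (1, 0) (||v_1|| = 1).

λ_1 = 4,  λ_2 = 3;  v_1 ≈ (1, 0)


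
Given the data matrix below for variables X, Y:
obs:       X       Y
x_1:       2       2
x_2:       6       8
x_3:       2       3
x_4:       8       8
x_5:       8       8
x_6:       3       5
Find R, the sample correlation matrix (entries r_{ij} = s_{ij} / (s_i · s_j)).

Step 1 — column means:
  mean(X) = (2 + 6 + 2 + 8 + 8 + 3) / 6 = 29/6 = 4.8333
  mean(Y) = (2 + 8 + 3 + 8 + 8 + 5) / 6 = 34/6 = 5.6667

Step 2 — sample variances and covariances s[i,j] = (1/(n-1)) · Σ_k (x_{k,i} - mean_i) · (x_{k,j} - mean_j), with n-1 = 5:
  s[X,X] = ((-2.8333)·(-2.8333) + (1.1667)·(1.1667) + (-2.8333)·(-2.8333) + (3.1667)·(3.1667) + (3.1667)·(3.1667) + (-1.8333)·(-1.8333)) / 5 = 40.8333/5 = 8.1667
  s[X,Y] = ((-2.8333)·(-3.6667) + (1.1667)·(2.3333) + (-2.8333)·(-2.6667) + (3.1667)·(2.3333) + (3.1667)·(2.3333) + (-1.8333)·(-0.6667)) / 5 = 36.6667/5 = 7.3333
  s[Y,Y] = ((-3.6667)·(-3.6667) + (2.3333)·(2.3333) + (-2.6667)·(-2.6667) + (2.3333)·(2.3333) + (2.3333)·(2.3333) + (-0.6667)·(-0.6667)) / 5 = 37.3333/5 = 7.4667
  Sample standard deviations s_i = √(s[i,i]):
  s(X) = √(8.1667) = 2.8577
  s(Y) = √(7.4667) = 2.7325

Step 3 — r_{ij} = s_{ij} / (s_i · s_j):
  r[X,X] = 1 (diagonal).
  r[X,Y] = 7.3333 / (2.8577 · 2.7325) = 7.3333 / 7.8088 = 0.9391
  r[Y,Y] = 1 (diagonal).

R is symmetric with unit diagonal. Assembling:

R = [[1, 0.9391],
 [0.9391, 1]]


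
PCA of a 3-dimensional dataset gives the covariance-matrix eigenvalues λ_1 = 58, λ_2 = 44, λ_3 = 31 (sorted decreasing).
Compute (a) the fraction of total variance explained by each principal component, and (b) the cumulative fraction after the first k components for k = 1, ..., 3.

Step 1 — total variance = trace(Sigma) = Σ λ_i = 58 + 44 + 31 = 133.

Step 2 — fraction explained by component i = λ_i / Σ λ:
  PC1: 58/133 = 0.4361
  PC2: 44/133 = 0.3308
  PC3: 31/133 = 0.2331

Step 3 — cumulative fraction after k components = (λ_1 + ... + λ_k) / Σ λ:
  k = 1: 58/133 = 0.4361
  k = 2: (58 + 44)/133 = 102/133 = 0.7669
  k = 3: (58 + 44 + 31)/133 = 133/133 = 1

Summary (fraction, with percent):

explained: PC1 0.4361 (43.61%), PC2 0.3308 (33.08%), PC3 0.2331 (23.31%);  cumulative: 0.4361, 0.7669, 1


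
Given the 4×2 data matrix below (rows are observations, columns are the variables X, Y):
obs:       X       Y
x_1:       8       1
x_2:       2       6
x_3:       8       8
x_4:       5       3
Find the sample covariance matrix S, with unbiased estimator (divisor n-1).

Step 1 — column means:
  mean(X) = (8 + 2 + 8 + 5) / 4 = 23/4 = 5.75
  mean(Y) = (1 + 6 + 8 + 3) / 4 = 18/4 = 4.5

Step 2 — sample covariance S[i,j] = (1/(n-1)) · Σ_k (x_{k,i} - mean_i) · (x_{k,j} - mean_j), with n-1 = 3.
  S[X,X] = ((2.25)·(2.25) + (-3.75)·(-3.75) + (2.25)·(2.25) + (-0.75)·(-0.75)) / 3 = 24.75/3 = 8.25
  S[X,Y] = ((2.25)·(-3.5) + (-3.75)·(1.5) + (2.25)·(3.5) + (-0.75)·(-1.5)) / 3 = -4.5/3 = -1.5
  S[Y,Y] = ((-3.5)·(-3.5) + (1.5)·(1.5) + (3.5)·(3.5) + (-1.5)·(-1.5)) / 3 = 29/3 = 9.6667

S is symmetric (S[j,i] = S[i,j]). Assembling:

S = [[8.25, -1.5],
 [-1.5, 9.6667]]


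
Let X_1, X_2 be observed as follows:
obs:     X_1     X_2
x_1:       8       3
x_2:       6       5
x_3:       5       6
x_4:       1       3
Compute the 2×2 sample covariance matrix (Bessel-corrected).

Step 1 — column means:
  mean(X_1) = (8 + 6 + 5 + 1) / 4 = 20/4 = 5
  mean(X_2) = (3 + 5 + 6 + 3) / 4 = 17/4 = 4.25

Step 2 — sample covariance S[i,j] = (1/(n-1)) · Σ_k (x_{k,i} - mean_i) · (x_{k,j} - mean_j), with n-1 = 3.
  S[X_1,X_1] = ((3)·(3) + (1)·(1) + (0)·(0) + (-4)·(-4)) / 3 = 26/3 = 8.6667
  S[X_1,X_2] = ((3)·(-1.25) + (1)·(0.75) + (0)·(1.75) + (-4)·(-1.25)) / 3 = 2/3 = 0.6667
  S[X_2,X_2] = ((-1.25)·(-1.25) + (0.75)·(0.75) + (1.75)·(1.75) + (-1.25)·(-1.25)) / 3 = 6.75/3 = 2.25

S is symmetric (S[j,i] = S[i,j]). Assembling:

S = [[8.6667, 0.6667],
 [0.6667, 2.25]]


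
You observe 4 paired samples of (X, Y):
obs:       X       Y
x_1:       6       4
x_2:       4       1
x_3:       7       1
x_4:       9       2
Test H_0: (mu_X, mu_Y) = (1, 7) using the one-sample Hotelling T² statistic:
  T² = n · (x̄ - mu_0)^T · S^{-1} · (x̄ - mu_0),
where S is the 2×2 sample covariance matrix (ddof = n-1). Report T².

Step 1 — sample mean vector:
  mean(X) = (6 + 4 + 7 + 9) / 4 = 26/4 = 6.5
  mean(Y) = (4 + 1 + 1 + 2) / 4 = 8/4 = 2
  x̄ = (6.5, 2),  deviation x̄ - mu_0 = (6.5, 2) - (1, 7) = (5.5, -5).

Step 2 — sample covariance matrix, S[i,j] = (1/(n-1)) · Σ_k (x_{k,i} - mean_i) · (x_{k,j} - mean_j), divisor n-1 = 3:
  S[X,X] = ((-0.5)·(-0.5) + (-2.5)·(-2.5) + (0.5)·(0.5) + (2.5)·(2.5)) / 3 = 13/3 = 4.3333
  S[X,Y] = ((-0.5)·(2) + (-2.5)·(-1) + (0.5)·(-1) + (2.5)·(0)) / 3 = 1/3 = 0.3333
  S[Y,Y] = ((2)·(2) + (-1)·(-1) + (-1)·(-1) + (0)·(0)) / 3 = 6/3 = 2
  S = [[4.3333, 0.3333],
 [0.3333, 2]].

Step 3 — invert S. det(S) = 4.3333·2 - (0.3333)² = 8.5556.
  S^{-1} = (1/det) · [[d, -b], [-b, a]] = [[0.2338, -0.039],
 [-0.039, 0.5065]].

Step 4 — quadratic form (x̄ - mu_0)^T · S^{-1} · (x̄ - mu_0):
  S^{-1} · (x̄ - mu_0) = (1.4805, -2.7468),
  (x̄ - mu_0)^T · [...] = (5.5)·(1.4805) + (-5)·(-2.7468) = 21.8766.

Step 5 — scale by n: T² = 4 · 21.8766 = 87.5065.

T² ≈ 87.5065


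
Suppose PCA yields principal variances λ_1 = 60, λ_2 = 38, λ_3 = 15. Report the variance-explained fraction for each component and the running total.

Step 1 — total variance = trace(Sigma) = Σ λ_i = 60 + 38 + 15 = 113.

Step 2 — fraction explained by component i = λ_i / Σ λ:
  PC1: 60/113 = 0.531
  PC2: 38/113 = 0.3363
  PC3: 15/113 = 0.1327

Step 3 — cumulative fraction after k components = (λ_1 + ... + λ_k) / Σ λ:
  k = 1: 60/113 = 0.531
  k = 2: (60 + 38)/113 = 98/113 = 0.8673
  k = 3: (60 + 38 + 15)/113 = 113/113 = 1

Summary (fraction, with percent):

explained: PC1 0.531 (53.1%), PC2 0.3363 (33.63%), PC3 0.1327 (13.27%);  cumulative: 0.531, 0.8673, 1


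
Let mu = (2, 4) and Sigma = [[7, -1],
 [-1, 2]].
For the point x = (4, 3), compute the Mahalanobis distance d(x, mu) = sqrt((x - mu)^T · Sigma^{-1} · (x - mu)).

Step 1 — centre the observation: (x - mu) = (2, -1).

Step 2 — invert Sigma. det(Sigma) = 7·2 - (-1)² = 13.
  Sigma^{-1} = (1/det) · [[d, -b], [-b, a]] = [[0.1538, 0.0769],
 [0.0769, 0.5385]].

Step 3 — form the quadratic (x - mu)^T · Sigma^{-1} · (x - mu):
  Sigma^{-1} · (x - mu) = (0.2308, -0.3846).
  (x - mu)^T · [Sigma^{-1} · (x - mu)] = (2)·(0.2308) + (-1)·(-0.3846) = 0.8462.

Step 4 — take square root: d = √(0.8462) ≈ 0.9199.

d(x, mu) = √(0.8462) ≈ 0.9199


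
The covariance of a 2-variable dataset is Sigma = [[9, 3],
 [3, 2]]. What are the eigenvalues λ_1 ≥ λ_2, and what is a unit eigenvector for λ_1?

Step 1 — characteristic polynomial of 2×2 Sigma:
  det(Sigma - λI) = λ² - trace · λ + det = 0.
  trace = 9 + 2 = 11, det = 9·2 - (3)² = 9.
Step 2 — discriminant:
  Δ = trace² - 4·det = 121 - 36 = 85.
Step 3 — eigenvalues:
  λ = (trace ± √Δ)/2 = (11 ± 9.2195)/2,
  λ_1 = 10.1098,  λ_2 = 0.8902.

Step 4 — unit eigenvector for λ_1: solve (Sigma - λ_1 I)v = 0. First row:
  (9 - 10.1098)·v_x + (3)·v_y = 0, i.e. (-1.1098)·v_x + (3)·v_y = 0,
  so v ∝ (b, λ_1 - a) = (3, 1.1098) = u.
  ||u|| = √((3)² + (1.1098)²) = √(10.2316) ≈ 3.1987,
  v_1 = u/||u|| ≈ (0.9379, 0.3469) (||v_1|| = 1).

λ_1 = 10.1098,  λ_2 = 0.8902;  v_1 ≈ (0.9379, 0.3469)


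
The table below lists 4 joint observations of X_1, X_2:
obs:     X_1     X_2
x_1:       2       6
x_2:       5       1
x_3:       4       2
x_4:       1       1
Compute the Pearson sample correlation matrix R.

Step 1 — column means:
  mean(X_1) = (2 + 5 + 4 + 1) / 4 = 12/4 = 3
  mean(X_2) = (6 + 1 + 2 + 1) / 4 = 10/4 = 2.5

Step 2 — sample variances and covariances s[i,j] = (1/(n-1)) · Σ_k (x_{k,i} - mean_i) · (x_{k,j} - mean_j), with n-1 = 3:
  s[X_1,X_1] = ((-1)·(-1) + (2)·(2) + (1)·(1) + (-2)·(-2)) / 3 = 10/3 = 3.3333
  s[X_1,X_2] = ((-1)·(3.5) + (2)·(-1.5) + (1)·(-0.5) + (-2)·(-1.5)) / 3 = -4/3 = -1.3333
  s[X_2,X_2] = ((3.5)·(3.5) + (-1.5)·(-1.5) + (-0.5)·(-0.5) + (-1.5)·(-1.5)) / 3 = 17/3 = 5.6667
  Sample standard deviations s_i = √(s[i,i]):
  s(X_1) = √(3.3333) = 1.8257
  s(X_2) = √(5.6667) = 2.3805

Step 3 — r_{ij} = s_{ij} / (s_i · s_j):
  r[X_1,X_1] = 1 (diagonal).
  r[X_1,X_2] = -1.3333 / (1.8257 · 2.3805) = -1.3333 / 4.3461 = -0.3068
  r[X_2,X_2] = 1 (diagonal).

R is symmetric with unit diagonal. Assembling:

R = [[1, -0.3068],
 [-0.3068, 1]]


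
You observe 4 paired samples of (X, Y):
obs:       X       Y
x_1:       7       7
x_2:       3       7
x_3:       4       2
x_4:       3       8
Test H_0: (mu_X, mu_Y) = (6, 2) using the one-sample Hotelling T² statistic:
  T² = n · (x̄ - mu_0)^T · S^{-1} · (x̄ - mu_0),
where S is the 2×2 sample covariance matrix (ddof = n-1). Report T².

Step 1 — sample mean vector:
  mean(X) = (7 + 3 + 4 + 3) / 4 = 17/4 = 4.25
  mean(Y) = (7 + 7 + 2 + 8) / 4 = 24/4 = 6
  x̄ = (4.25, 6),  deviation x̄ - mu_0 = (4.25, 6) - (6, 2) = (-1.75, 4).

Step 2 — sample covariance matrix, S[i,j] = (1/(n-1)) · Σ_k (x_{k,i} - mean_i) · (x_{k,j} - mean_j), divisor n-1 = 3:
  S[X,X] = ((2.75)·(2.75) + (-1.25)·(-1.25) + (-0.25)·(-0.25) + (-1.25)·(-1.25)) / 3 = 10.75/3 = 3.5833
  S[X,Y] = ((2.75)·(1) + (-1.25)·(1) + (-0.25)·(-4) + (-1.25)·(2)) / 3 = 0/3 = 0
  S[Y,Y] = ((1)·(1) + (1)·(1) + (-4)·(-4) + (2)·(2)) / 3 = 22/3 = 7.3333
  S = [[3.5833, 0],
 [0, 7.3333]].

Step 3 — invert S. det(S) = 3.5833·7.3333 - (0)² = 26.2778.
  S^{-1} = (1/det) · [[d, -b], [-b, a]] = [[0.2791, 0],
 [0, 0.1364]].

Step 4 — quadratic form (x̄ - mu_0)^T · S^{-1} · (x̄ - mu_0):
  S^{-1} · (x̄ - mu_0) = (-0.4884, 0.5455),
  (x̄ - mu_0)^T · [...] = (-1.75)·(-0.4884) + (4)·(0.5455) = 3.0365.

Step 5 — scale by n: T² = 4 · 3.0365 = 12.1459.

T² ≈ 12.1459


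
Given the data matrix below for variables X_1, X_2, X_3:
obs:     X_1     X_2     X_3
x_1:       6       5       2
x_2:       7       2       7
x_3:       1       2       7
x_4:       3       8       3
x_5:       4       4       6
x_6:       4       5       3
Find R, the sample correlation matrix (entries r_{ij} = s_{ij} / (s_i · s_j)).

Step 1 — column means:
  mean(X_1) = (6 + 7 + 1 + 3 + 4 + 4) / 6 = 25/6 = 4.1667
  mean(X_2) = (5 + 2 + 2 + 8 + 4 + 5) / 6 = 26/6 = 4.3333
  mean(X_3) = (2 + 7 + 7 + 3 + 6 + 3) / 6 = 28/6 = 4.6667

Step 2 — sample variances and covariances s[i,j] = (1/(n-1)) · Σ_k (x_{k,i} - mean_i) · (x_{k,j} - mean_j), with n-1 = 5:
  s[X_1,X_1] = ((1.8333)·(1.8333) + (2.8333)·(2.8333) + (-3.1667)·(-3.1667) + (-1.1667)·(-1.1667) + (-0.1667)·(-0.1667) + (-0.1667)·(-0.1667)) / 5 = 22.8333/5 = 4.5667
  s[X_1,X_2] = ((1.8333)·(0.6667) + (2.8333)·(-2.3333) + (-3.1667)·(-2.3333) + (-1.1667)·(3.6667) + (-0.1667)·(-0.3333) + (-0.1667)·(0.6667)) / 5 = -2.3333/5 = -0.4667
  s[X_1,X_3] = ((1.8333)·(-2.6667) + (2.8333)·(2.3333) + (-3.1667)·(2.3333) + (-1.1667)·(-1.6667) + (-0.1667)·(1.3333) + (-0.1667)·(-1.6667)) / 5 = -3.6667/5 = -0.7333
  s[X_2,X_2] = ((0.6667)·(0.6667) + (-2.3333)·(-2.3333) + (-2.3333)·(-2.3333) + (3.6667)·(3.6667) + (-0.3333)·(-0.3333) + (0.6667)·(0.6667)) / 5 = 25.3333/5 = 5.0667
  s[X_2,X_3] = ((0.6667)·(-2.6667) + (-2.3333)·(2.3333) + (-2.3333)·(2.3333) + (3.6667)·(-1.6667) + (-0.3333)·(1.3333) + (0.6667)·(-1.6667)) / 5 = -20.3333/5 = -4.0667
  s[X_3,X_3] = ((-2.6667)·(-2.6667) + (2.3333)·(2.3333) + (2.3333)·(2.3333) + (-1.6667)·(-1.6667) + (1.3333)·(1.3333) + (-1.6667)·(-1.6667)) / 5 = 25.3333/5 = 5.0667
  Sample standard deviations s_i = √(s[i,i]):
  s(X_1) = √(4.5667) = 2.137
  s(X_2) = √(5.0667) = 2.2509
  s(X_3) = √(5.0667) = 2.2509

Step 3 — r_{ij} = s_{ij} / (s_i · s_j):
  r[X_1,X_1] = 1 (diagonal).
  r[X_1,X_2] = -0.4667 / (2.137 · 2.2509) = -0.4667 / 4.8102 = -0.097
  r[X_1,X_3] = -0.7333 / (2.137 · 2.2509) = -0.7333 / 4.8102 = -0.1525
  r[X_2,X_2] = 1 (diagonal).
  r[X_2,X_3] = -4.0667 / (2.2509 · 2.2509) = -4.0667 / 5.0667 = -0.8026
  r[X_3,X_3] = 1 (diagonal).

R is symmetric with unit diagonal. Assembling:

R = [[1, -0.097, -0.1525],
 [-0.097, 1, -0.8026],
 [-0.1525, -0.8026, 1]]


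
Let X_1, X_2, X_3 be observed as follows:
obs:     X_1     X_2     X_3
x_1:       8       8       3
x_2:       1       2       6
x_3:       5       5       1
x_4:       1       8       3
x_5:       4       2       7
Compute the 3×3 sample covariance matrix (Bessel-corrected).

Step 1 — column means:
  mean(X_1) = (8 + 1 + 5 + 1 + 4) / 5 = 19/5 = 3.8
  mean(X_2) = (8 + 2 + 5 + 8 + 2) / 5 = 25/5 = 5
  mean(X_3) = (3 + 6 + 1 + 3 + 7) / 5 = 20/5 = 4

Step 2 — sample covariance S[i,j] = (1/(n-1)) · Σ_k (x_{k,i} - mean_i) · (x_{k,j} - mean_j), with n-1 = 4.
  S[X_1,X_1] = ((4.2)·(4.2) + (-2.8)·(-2.8) + (1.2)·(1.2) + (-2.8)·(-2.8) + (0.2)·(0.2)) / 4 = 34.8/4 = 8.7
  S[X_1,X_2] = ((4.2)·(3) + (-2.8)·(-3) + (1.2)·(0) + (-2.8)·(3) + (0.2)·(-3)) / 4 = 12/4 = 3
  S[X_1,X_3] = ((4.2)·(-1) + (-2.8)·(2) + (1.2)·(-3) + (-2.8)·(-1) + (0.2)·(3)) / 4 = -10/4 = -2.5
  S[X_2,X_2] = ((3)·(3) + (-3)·(-3) + (0)·(0) + (3)·(3) + (-3)·(-3)) / 4 = 36/4 = 9
  S[X_2,X_3] = ((3)·(-1) + (-3)·(2) + (0)·(-3) + (3)·(-1) + (-3)·(3)) / 4 = -21/4 = -5.25
  S[X_3,X_3] = ((-1)·(-1) + (2)·(2) + (-3)·(-3) + (-1)·(-1) + (3)·(3)) / 4 = 24/4 = 6

S is symmetric (S[j,i] = S[i,j]). Assembling:

S = [[8.7, 3, -2.5],
 [3, 9, -5.25],
 [-2.5, -5.25, 6]]


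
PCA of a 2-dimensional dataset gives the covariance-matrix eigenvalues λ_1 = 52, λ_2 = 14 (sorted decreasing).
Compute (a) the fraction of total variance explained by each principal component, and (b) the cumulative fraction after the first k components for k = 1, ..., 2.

Step 1 — total variance = trace(Sigma) = Σ λ_i = 52 + 14 = 66.

Step 2 — fraction explained by component i = λ_i / Σ λ:
  PC1: 52/66 = 0.7879
  PC2: 14/66 = 0.2121

Step 3 — cumulative fraction after k components = (λ_1 + ... + λ_k) / Σ λ:
  k = 1: 52/66 = 0.7879
  k = 2: (52 + 14)/66 = 66/66 = 1

Summary (fraction, with percent):

explained: PC1 0.7879 (78.79%), PC2 0.2121 (21.21%);  cumulative: 0.7879, 1


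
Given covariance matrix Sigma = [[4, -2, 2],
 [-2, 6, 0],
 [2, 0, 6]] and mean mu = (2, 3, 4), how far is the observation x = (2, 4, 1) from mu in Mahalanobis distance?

Step 1 — centre the observation: (x - mu) = (0, 1, -3).

Step 2 — invert Sigma (cofactor / det for 3×3, or solve directly):
  Sigma^{-1} = [[0.375, 0.125, -0.125],
 [0.125, 0.2083, -0.0417],
 [-0.125, -0.0417, 0.2083]].

Step 3 — form the quadratic (x - mu)^T · Sigma^{-1} · (x - mu):
  Sigma^{-1} · (x - mu) = (0.5, 0.3333, -0.6667).
  (x - mu)^T · [Sigma^{-1} · (x - mu)] = (0)·(0.5) + (1)·(0.3333) + (-3)·(-0.6667) = 2.3333.

Step 4 — take square root: d = √(2.3333) ≈ 1.5275.

d(x, mu) = √(2.3333) ≈ 1.5275


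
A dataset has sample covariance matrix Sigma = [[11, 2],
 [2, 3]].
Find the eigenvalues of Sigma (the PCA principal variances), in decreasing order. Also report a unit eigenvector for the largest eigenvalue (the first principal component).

Step 1 — characteristic polynomial of 2×2 Sigma:
  det(Sigma - λI) = λ² - trace · λ + det = 0.
  trace = 11 + 3 = 14, det = 11·3 - (2)² = 29.
Step 2 — discriminant:
  Δ = trace² - 4·det = 196 - 116 = 80.
Step 3 — eigenvalues:
  λ = (trace ± √Δ)/2 = (14 ± 8.9443)/2,
  λ_1 = 11.4721,  λ_2 = 2.5279.

Step 4 — unit eigenvector for λ_1: solve (Sigma - λ_1 I)v = 0. First row:
  (11 - 11.4721)·v_x + (2)·v_y = 0, i.e. (-0.4721)·v_x + (2)·v_y = 0,
  so v ∝ (b, λ_1 - a) = (2, 0.4721) = u.
  ||u|| = √((2)² + (0.4721)²) = √(4.2229) ≈ 2.055,
  v_1 = u/||u|| ≈ (0.9732, 0.2298) (||v_1|| = 1).

λ_1 = 11.4721,  λ_2 = 2.5279;  v_1 ≈ (0.9732, 0.2298)


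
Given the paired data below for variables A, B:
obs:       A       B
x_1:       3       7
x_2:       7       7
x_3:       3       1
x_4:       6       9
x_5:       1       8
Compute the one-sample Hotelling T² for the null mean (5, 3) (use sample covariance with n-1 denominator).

Step 1 — sample mean vector:
  mean(A) = (3 + 7 + 3 + 6 + 1) / 5 = 20/5 = 4
  mean(B) = (7 + 7 + 1 + 9 + 8) / 5 = 32/5 = 6.4
  x̄ = (4, 6.4),  deviation x̄ - mu_0 = (4, 6.4) - (5, 3) = (-1, 3.4).

Step 2 — sample covariance matrix, S[i,j] = (1/(n-1)) · Σ_k (x_{k,i} - mean_i) · (x_{k,j} - mean_j), divisor n-1 = 4:
  S[A,A] = ((-1)·(-1) + (3)·(3) + (-1)·(-1) + (2)·(2) + (-3)·(-3)) / 4 = 24/4 = 6
  S[A,B] = ((-1)·(0.6) + (3)·(0.6) + (-1)·(-5.4) + (2)·(2.6) + (-3)·(1.6)) / 4 = 7/4 = 1.75
  S[B,B] = ((0.6)·(0.6) + (0.6)·(0.6) + (-5.4)·(-5.4) + (2.6)·(2.6) + (1.6)·(1.6)) / 4 = 39.2/4 = 9.8
  S = [[6, 1.75],
 [1.75, 9.8]].

Step 3 — invert S. det(S) = 6·9.8 - (1.75)² = 55.7375.
  S^{-1} = (1/det) · [[d, -b], [-b, a]] = [[0.1758, -0.0314],
 [-0.0314, 0.1076]].

Step 4 — quadratic form (x̄ - mu_0)^T · S^{-1} · (x̄ - mu_0):
  S^{-1} · (x̄ - mu_0) = (-0.2826, 0.3974),
  (x̄ - mu_0)^T · [...] = (-1)·(-0.2826) + (3.4)·(0.3974) = 1.6337.

Step 5 — scale by n: T² = 5 · 1.6337 = 8.1686.

T² ≈ 8.1686


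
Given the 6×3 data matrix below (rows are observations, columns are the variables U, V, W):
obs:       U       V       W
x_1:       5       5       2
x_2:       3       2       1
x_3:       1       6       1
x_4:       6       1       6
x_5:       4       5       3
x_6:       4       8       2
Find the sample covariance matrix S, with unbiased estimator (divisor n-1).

Step 1 — column means:
  mean(U) = (5 + 3 + 1 + 6 + 4 + 4) / 6 = 23/6 = 3.8333
  mean(V) = (5 + 2 + 6 + 1 + 5 + 8) / 6 = 27/6 = 4.5
  mean(W) = (2 + 1 + 1 + 6 + 3 + 2) / 6 = 15/6 = 2.5

Step 2 — sample covariance S[i,j] = (1/(n-1)) · Σ_k (x_{k,i} - mean_i) · (x_{k,j} - mean_j), with n-1 = 5.
  S[U,U] = ((1.1667)·(1.1667) + (-0.8333)·(-0.8333) + (-2.8333)·(-2.8333) + (2.1667)·(2.1667) + (0.1667)·(0.1667) + (0.1667)·(0.1667)) / 5 = 14.8333/5 = 2.9667
  S[U,V] = ((1.1667)·(0.5) + (-0.8333)·(-2.5) + (-2.8333)·(1.5) + (2.1667)·(-3.5) + (0.1667)·(0.5) + (0.1667)·(3.5)) / 5 = -8.5/5 = -1.7
  S[U,W] = ((1.1667)·(-0.5) + (-0.8333)·(-1.5) + (-2.8333)·(-1.5) + (2.1667)·(3.5) + (0.1667)·(0.5) + (0.1667)·(-0.5)) / 5 = 12.5/5 = 2.5
  S[V,V] = ((0.5)·(0.5) + (-2.5)·(-2.5) + (1.5)·(1.5) + (-3.5)·(-3.5) + (0.5)·(0.5) + (3.5)·(3.5)) / 5 = 33.5/5 = 6.7
  S[V,W] = ((0.5)·(-0.5) + (-2.5)·(-1.5) + (1.5)·(-1.5) + (-3.5)·(3.5) + (0.5)·(0.5) + (3.5)·(-0.5)) / 5 = -12.5/5 = -2.5
  S[W,W] = ((-0.5)·(-0.5) + (-1.5)·(-1.5) + (-1.5)·(-1.5) + (3.5)·(3.5) + (0.5)·(0.5) + (-0.5)·(-0.5)) / 5 = 17.5/5 = 3.5

S is symmetric (S[j,i] = S[i,j]). Assembling:

S = [[2.9667, -1.7, 2.5],
 [-1.7, 6.7, -2.5],
 [2.5, -2.5, 3.5]]


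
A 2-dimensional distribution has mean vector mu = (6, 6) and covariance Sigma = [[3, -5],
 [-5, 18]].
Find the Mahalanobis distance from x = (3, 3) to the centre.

Step 1 — centre the observation: (x - mu) = (-3, -3).

Step 2 — invert Sigma. det(Sigma) = 3·18 - (-5)² = 29.
  Sigma^{-1} = (1/det) · [[d, -b], [-b, a]] = [[0.6207, 0.1724],
 [0.1724, 0.1034]].

Step 3 — form the quadratic (x - mu)^T · Sigma^{-1} · (x - mu):
  Sigma^{-1} · (x - mu) = (-2.3793, -0.8276).
  (x - mu)^T · [Sigma^{-1} · (x - mu)] = (-3)·(-2.3793) + (-3)·(-0.8276) = 9.6207.

Step 4 — take square root: d = √(9.6207) ≈ 3.1017.

d(x, mu) = √(9.6207) ≈ 3.1017


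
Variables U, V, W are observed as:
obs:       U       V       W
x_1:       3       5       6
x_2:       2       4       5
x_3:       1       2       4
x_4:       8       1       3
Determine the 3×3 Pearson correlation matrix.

Step 1 — column means:
  mean(U) = (3 + 2 + 1 + 8) / 4 = 14/4 = 3.5
  mean(V) = (5 + 4 + 2 + 1) / 4 = 12/4 = 3
  mean(W) = (6 + 5 + 4 + 3) / 4 = 18/4 = 4.5

Step 2 — sample variances and covariances s[i,j] = (1/(n-1)) · Σ_k (x_{k,i} - mean_i) · (x_{k,j} - mean_j), with n-1 = 3:
  s[U,U] = ((-0.5)·(-0.5) + (-1.5)·(-1.5) + (-2.5)·(-2.5) + (4.5)·(4.5)) / 3 = 29/3 = 9.6667
  s[U,V] = ((-0.5)·(2) + (-1.5)·(1) + (-2.5)·(-1) + (4.5)·(-2)) / 3 = -9/3 = -3
  s[U,W] = ((-0.5)·(1.5) + (-1.5)·(0.5) + (-2.5)·(-0.5) + (4.5)·(-1.5)) / 3 = -7/3 = -2.3333
  s[V,V] = ((2)·(2) + (1)·(1) + (-1)·(-1) + (-2)·(-2)) / 3 = 10/3 = 3.3333
  s[V,W] = ((2)·(1.5) + (1)·(0.5) + (-1)·(-0.5) + (-2)·(-1.5)) / 3 = 7/3 = 2.3333
  s[W,W] = ((1.5)·(1.5) + (0.5)·(0.5) + (-0.5)·(-0.5) + (-1.5)·(-1.5)) / 3 = 5/3 = 1.6667
  Sample standard deviations s_i = √(s[i,i]):
  s(U) = √(9.6667) = 3.1091
  s(V) = √(3.3333) = 1.8257
  s(W) = √(1.6667) = 1.291

Step 3 — r_{ij} = s_{ij} / (s_i · s_j):
  r[U,U] = 1 (diagonal).
  r[U,V] = -3 / (3.1091 · 1.8257) = -3 / 5.6765 = -0.5285
  r[U,W] = -2.3333 / (3.1091 · 1.291) = -2.3333 / 4.0139 = -0.5813
  r[V,V] = 1 (diagonal).
  r[V,W] = 2.3333 / (1.8257 · 1.291) = 2.3333 / 2.357 = 0.9899
  r[W,W] = 1 (diagonal).

R is symmetric with unit diagonal. Assembling:

R = [[1, -0.5285, -0.5813],
 [-0.5285, 1, 0.9899],
 [-0.5813, 0.9899, 1]]


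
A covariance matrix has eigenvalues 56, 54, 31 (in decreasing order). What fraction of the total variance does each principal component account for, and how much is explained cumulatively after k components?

Step 1 — total variance = trace(Sigma) = Σ λ_i = 56 + 54 + 31 = 141.

Step 2 — fraction explained by component i = λ_i / Σ λ:
  PC1: 56/141 = 0.3972
  PC2: 54/141 = 0.383
  PC3: 31/141 = 0.2199

Step 3 — cumulative fraction after k components = (λ_1 + ... + λ_k) / Σ λ:
  k = 1: 56/141 = 0.3972
  k = 2: (56 + 54)/141 = 110/141 = 0.7801
  k = 3: (56 + 54 + 31)/141 = 141/141 = 1

Summary (fraction, with percent):

explained: PC1 0.3972 (39.72%), PC2 0.383 (38.3%), PC3 0.2199 (21.99%);  cumulative: 0.3972, 0.7801, 1


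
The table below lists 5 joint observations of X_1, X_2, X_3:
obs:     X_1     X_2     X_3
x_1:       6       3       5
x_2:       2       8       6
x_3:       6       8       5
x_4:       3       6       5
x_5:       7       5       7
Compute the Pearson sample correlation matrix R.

Step 1 — column means:
  mean(X_1) = (6 + 2 + 6 + 3 + 7) / 5 = 24/5 = 4.8
  mean(X_2) = (3 + 8 + 8 + 6 + 5) / 5 = 30/5 = 6
  mean(X_3) = (5 + 6 + 5 + 5 + 7) / 5 = 28/5 = 5.6

Step 2 — sample variances and covariances s[i,j] = (1/(n-1)) · Σ_k (x_{k,i} - mean_i) · (x_{k,j} - mean_j), with n-1 = 4:
  s[X_1,X_1] = ((1.2)·(1.2) + (-2.8)·(-2.8) + (1.2)·(1.2) + (-1.8)·(-1.8) + (2.2)·(2.2)) / 4 = 18.8/4 = 4.7
  s[X_1,X_2] = ((1.2)·(-3) + (-2.8)·(2) + (1.2)·(2) + (-1.8)·(0) + (2.2)·(-1)) / 4 = -9/4 = -2.25
  s[X_1,X_3] = ((1.2)·(-0.6) + (-2.8)·(0.4) + (1.2)·(-0.6) + (-1.8)·(-0.6) + (2.2)·(1.4)) / 4 = 1.6/4 = 0.4
  s[X_2,X_2] = ((-3)·(-3) + (2)·(2) + (2)·(2) + (0)·(0) + (-1)·(-1)) / 4 = 18/4 = 4.5
  s[X_2,X_3] = ((-3)·(-0.6) + (2)·(0.4) + (2)·(-0.6) + (0)·(-0.6) + (-1)·(1.4)) / 4 = 0/4 = 0
  s[X_3,X_3] = ((-0.6)·(-0.6) + (0.4)·(0.4) + (-0.6)·(-0.6) + (-0.6)·(-0.6) + (1.4)·(1.4)) / 4 = 3.2/4 = 0.8
  Sample standard deviations s_i = √(s[i,i]):
  s(X_1) = √(4.7) = 2.1679
  s(X_2) = √(4.5) = 2.1213
  s(X_3) = √(0.8) = 0.8944

Step 3 — r_{ij} = s_{ij} / (s_i · s_j):
  r[X_1,X_1] = 1 (diagonal).
  r[X_1,X_2] = -2.25 / (2.1679 · 2.1213) = -2.25 / 4.5989 = -0.4892
  r[X_1,X_3] = 0.4 / (2.1679 · 0.8944) = 0.4 / 1.9391 = 0.2063
  r[X_2,X_2] = 1 (diagonal).
  r[X_2,X_3] = 0 / (2.1213 · 0.8944) = 0 / 1.8974 = 0
  r[X_3,X_3] = 1 (diagonal).

R is symmetric with unit diagonal. Assembling:

R = [[1, -0.4892, 0.2063],
 [-0.4892, 1, 0],
 [0.2063, 0, 1]]


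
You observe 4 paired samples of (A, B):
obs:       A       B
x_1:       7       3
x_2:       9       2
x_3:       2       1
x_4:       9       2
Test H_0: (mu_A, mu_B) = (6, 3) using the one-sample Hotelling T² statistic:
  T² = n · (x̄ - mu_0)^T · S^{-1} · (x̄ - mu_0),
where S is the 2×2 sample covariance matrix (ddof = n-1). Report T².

Step 1 — sample mean vector:
  mean(A) = (7 + 9 + 2 + 9) / 4 = 27/4 = 6.75
  mean(B) = (3 + 2 + 1 + 2) / 4 = 8/4 = 2
  x̄ = (6.75, 2),  deviation x̄ - mu_0 = (6.75, 2) - (6, 3) = (0.75, -1).

Step 2 — sample covariance matrix, S[i,j] = (1/(n-1)) · Σ_k (x_{k,i} - mean_i) · (x_{k,j} - mean_j), divisor n-1 = 3:
  S[A,A] = ((0.25)·(0.25) + (2.25)·(2.25) + (-4.75)·(-4.75) + (2.25)·(2.25)) / 3 = 32.75/3 = 10.9167
  S[A,B] = ((0.25)·(1) + (2.25)·(0) + (-4.75)·(-1) + (2.25)·(0)) / 3 = 5/3 = 1.6667
  S[B,B] = ((1)·(1) + (0)·(0) + (-1)·(-1) + (0)·(0)) / 3 = 2/3 = 0.6667
  S = [[10.9167, 1.6667],
 [1.6667, 0.6667]].

Step 3 — invert S. det(S) = 10.9167·0.6667 - (1.6667)² = 4.5.
  S^{-1} = (1/det) · [[d, -b], [-b, a]] = [[0.1481, -0.3704],
 [-0.3704, 2.4259]].

Step 4 — quadratic form (x̄ - mu_0)^T · S^{-1} · (x̄ - mu_0):
  S^{-1} · (x̄ - mu_0) = (0.4815, -2.7037),
  (x̄ - mu_0)^T · [...] = (0.75)·(0.4815) + (-1)·(-2.7037) = 3.0648.

Step 5 — scale by n: T² = 4 · 3.0648 = 12.2593.

T² ≈ 12.2593


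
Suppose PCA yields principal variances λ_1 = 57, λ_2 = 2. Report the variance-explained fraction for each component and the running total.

Step 1 — total variance = trace(Sigma) = Σ λ_i = 57 + 2 = 59.

Step 2 — fraction explained by component i = λ_i / Σ λ:
  PC1: 57/59 = 0.9661
  PC2: 2/59 = 0.0339

Step 3 — cumulative fraction after k components = (λ_1 + ... + λ_k) / Σ λ:
  k = 1: 57/59 = 0.9661
  k = 2: (57 + 2)/59 = 59/59 = 1

Summary (fraction, with percent):

explained: PC1 0.9661 (96.61%), PC2 0.0339 (3.39%);  cumulative: 0.9661, 1


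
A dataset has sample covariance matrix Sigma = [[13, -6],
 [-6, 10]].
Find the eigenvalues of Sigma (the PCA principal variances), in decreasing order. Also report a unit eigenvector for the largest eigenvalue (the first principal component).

Step 1 — characteristic polynomial of 2×2 Sigma:
  det(Sigma - λI) = λ² - trace · λ + det = 0.
  trace = 13 + 10 = 23, det = 13·10 - (-6)² = 94.
Step 2 — discriminant:
  Δ = trace² - 4·det = 529 - 376 = 153.
Step 3 — eigenvalues:
  λ = (trace ± √Δ)/2 = (23 ± 12.3693)/2,
  λ_1 = 17.6847,  λ_2 = 5.3153.

Step 4 — unit eigenvector for λ_1: solve (Sigma - λ_1 I)v = 0. First row:
  (13 - 17.6847)·v_x + (-6)·v_y = 0, i.e. (-4.6847)·v_x + (-6)·v_y = 0,
  so v ∝ (b, λ_1 - a) = (-6, 4.6847); multiply by -1 so the first entry is positive: u = (6, -4.6847).
  ||u|| = √((6)² + (-4.6847)²) = √(57.946) ≈ 7.6122,
  v_1 = u/||u|| ≈ (0.7882, -0.6154) (||v_1|| = 1).

λ_1 = 17.6847,  λ_2 = 5.3153;  v_1 ≈ (0.7882, -0.6154)


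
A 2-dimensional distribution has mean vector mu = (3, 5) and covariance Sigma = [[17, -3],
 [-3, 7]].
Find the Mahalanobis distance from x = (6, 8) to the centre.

Step 1 — centre the observation: (x - mu) = (3, 3).

Step 2 — invert Sigma. det(Sigma) = 17·7 - (-3)² = 110.
  Sigma^{-1} = (1/det) · [[d, -b], [-b, a]] = [[0.0636, 0.0273],
 [0.0273, 0.1545]].

Step 3 — form the quadratic (x - mu)^T · Sigma^{-1} · (x - mu):
  Sigma^{-1} · (x - mu) = (0.2727, 0.5455).
  (x - mu)^T · [Sigma^{-1} · (x - mu)] = (3)·(0.2727) + (3)·(0.5455) = 2.4545.

Step 4 — take square root: d = √(2.4545) ≈ 1.5667.

d(x, mu) = √(2.4545) ≈ 1.5667


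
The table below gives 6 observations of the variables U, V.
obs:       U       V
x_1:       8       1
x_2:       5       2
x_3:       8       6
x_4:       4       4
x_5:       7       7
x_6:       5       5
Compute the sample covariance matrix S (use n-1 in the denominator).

Step 1 — column means:
  mean(U) = (8 + 5 + 8 + 4 + 7 + 5) / 6 = 37/6 = 6.1667
  mean(V) = (1 + 2 + 6 + 4 + 7 + 5) / 6 = 25/6 = 4.1667

Step 2 — sample covariance S[i,j] = (1/(n-1)) · Σ_k (x_{k,i} - mean_i) · (x_{k,j} - mean_j), with n-1 = 5.
  S[U,U] = ((1.8333)·(1.8333) + (-1.1667)·(-1.1667) + (1.8333)·(1.8333) + (-2.1667)·(-2.1667) + (0.8333)·(0.8333) + (-1.1667)·(-1.1667)) / 5 = 14.8333/5 = 2.9667
  S[U,V] = ((1.8333)·(-3.1667) + (-1.1667)·(-2.1667) + (1.8333)·(1.8333) + (-2.1667)·(-0.1667) + (0.8333)·(2.8333) + (-1.1667)·(0.8333)) / 5 = 1.8333/5 = 0.3667
  S[V,V] = ((-3.1667)·(-3.1667) + (-2.1667)·(-2.1667) + (1.8333)·(1.8333) + (-0.1667)·(-0.1667) + (2.8333)·(2.8333) + (0.8333)·(0.8333)) / 5 = 26.8333/5 = 5.3667

S is symmetric (S[j,i] = S[i,j]). Assembling:

S = [[2.9667, 0.3667],
 [0.3667, 5.3667]]


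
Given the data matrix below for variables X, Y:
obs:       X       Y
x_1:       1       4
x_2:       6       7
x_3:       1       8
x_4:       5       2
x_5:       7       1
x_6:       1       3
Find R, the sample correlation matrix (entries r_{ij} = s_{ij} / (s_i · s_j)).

Step 1 — column means:
  mean(X) = (1 + 6 + 1 + 5 + 7 + 1) / 6 = 21/6 = 3.5
  mean(Y) = (4 + 7 + 8 + 2 + 1 + 3) / 6 = 25/6 = 4.1667

Step 2 — sample variances and covariances s[i,j] = (1/(n-1)) · Σ_k (x_{k,i} - mean_i) · (x_{k,j} - mean_j), with n-1 = 5:
  s[X,X] = ((-2.5)·(-2.5) + (2.5)·(2.5) + (-2.5)·(-2.5) + (1.5)·(1.5) + (3.5)·(3.5) + (-2.5)·(-2.5)) / 5 = 39.5/5 = 7.9
  s[X,Y] = ((-2.5)·(-0.1667) + (2.5)·(2.8333) + (-2.5)·(3.8333) + (1.5)·(-2.1667) + (3.5)·(-3.1667) + (-2.5)·(-1.1667)) / 5 = -13.5/5 = -2.7
  s[Y,Y] = ((-0.1667)·(-0.1667) + (2.8333)·(2.8333) + (3.8333)·(3.8333) + (-2.1667)·(-2.1667) + (-3.1667)·(-3.1667) + (-1.1667)·(-1.1667)) / 5 = 38.8333/5 = 7.7667
  Sample standard deviations s_i = √(s[i,i]):
  s(X) = √(7.9) = 2.8107
  s(Y) = √(7.7667) = 2.7869

Step 3 — r_{ij} = s_{ij} / (s_i · s_j):
  r[X,X] = 1 (diagonal).
  r[X,Y] = -2.7 / (2.8107 · 2.7869) = -2.7 / 7.833 = -0.3447
  r[Y,Y] = 1 (diagonal).

R is symmetric with unit diagonal. Assembling:

R = [[1, -0.3447],
 [-0.3447, 1]]


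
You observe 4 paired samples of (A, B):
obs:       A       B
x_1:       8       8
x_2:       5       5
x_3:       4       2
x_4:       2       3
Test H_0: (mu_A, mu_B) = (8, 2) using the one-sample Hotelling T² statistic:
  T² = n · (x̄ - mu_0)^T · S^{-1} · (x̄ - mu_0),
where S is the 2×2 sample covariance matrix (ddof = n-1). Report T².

Step 1 — sample mean vector:
  mean(A) = (8 + 5 + 4 + 2) / 4 = 19/4 = 4.75
  mean(B) = (8 + 5 + 2 + 3) / 4 = 18/4 = 4.5
  x̄ = (4.75, 4.5),  deviation x̄ - mu_0 = (4.75, 4.5) - (8, 2) = (-3.25, 2.5).

Step 2 — sample covariance matrix, S[i,j] = (1/(n-1)) · Σ_k (x_{k,i} - mean_i) · (x_{k,j} - mean_j), divisor n-1 = 3:
  S[A,A] = ((3.25)·(3.25) + (0.25)·(0.25) + (-0.75)·(-0.75) + (-2.75)·(-2.75)) / 3 = 18.75/3 = 6.25
  S[A,B] = ((3.25)·(3.5) + (0.25)·(0.5) + (-0.75)·(-2.5) + (-2.75)·(-1.5)) / 3 = 17.5/3 = 5.8333
  S[B,B] = ((3.5)·(3.5) + (0.5)·(0.5) + (-2.5)·(-2.5) + (-1.5)·(-1.5)) / 3 = 21/3 = 7
  S = [[6.25, 5.8333],
 [5.8333, 7]].

Step 3 — invert S. det(S) = 6.25·7 - (5.8333)² = 9.7222.
  S^{-1} = (1/det) · [[d, -b], [-b, a]] = [[0.72, -0.6],
 [-0.6, 0.6429]].

Step 4 — quadratic form (x̄ - mu_0)^T · S^{-1} · (x̄ - mu_0):
  S^{-1} · (x̄ - mu_0) = (-3.84, 3.5571),
  (x̄ - mu_0)^T · [...] = (-3.25)·(-3.84) + (2.5)·(3.5571) = 21.3729.

Step 5 — scale by n: T² = 4 · 21.3729 = 85.4914.

T² ≈ 85.4914


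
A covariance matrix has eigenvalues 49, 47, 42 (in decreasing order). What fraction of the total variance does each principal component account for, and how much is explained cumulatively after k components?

Step 1 — total variance = trace(Sigma) = Σ λ_i = 49 + 47 + 42 = 138.

Step 2 — fraction explained by component i = λ_i / Σ λ:
  PC1: 49/138 = 0.3551
  PC2: 47/138 = 0.3406
  PC3: 42/138 = 0.3043

Step 3 — cumulative fraction after k components = (λ_1 + ... + λ_k) / Σ λ:
  k = 1: 49/138 = 0.3551
  k = 2: (49 + 47)/138 = 96/138 = 0.6957
  k = 3: (49 + 47 + 42)/138 = 138/138 = 1

Summary (fraction, with percent):

explained: PC1 0.3551 (35.51%), PC2 0.3406 (34.06%), PC3 0.3043 (30.43%);  cumulative: 0.3551, 0.6957, 1


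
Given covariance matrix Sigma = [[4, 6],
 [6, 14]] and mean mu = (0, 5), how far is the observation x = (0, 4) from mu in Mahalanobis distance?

Step 1 — centre the observation: (x - mu) = (0, -1).

Step 2 — invert Sigma. det(Sigma) = 4·14 - (6)² = 20.
  Sigma^{-1} = (1/det) · [[d, -b], [-b, a]] = [[0.7, -0.3],
 [-0.3, 0.2]].

Step 3 — form the quadratic (x - mu)^T · Sigma^{-1} · (x - mu):
  Sigma^{-1} · (x - mu) = (0.3, -0.2).
  (x - mu)^T · [Sigma^{-1} · (x - mu)] = (0)·(0.3) + (-1)·(-0.2) = 0.2.

Step 4 — take square root: d = √(0.2) ≈ 0.4472.

d(x, mu) = √(0.2) ≈ 0.4472


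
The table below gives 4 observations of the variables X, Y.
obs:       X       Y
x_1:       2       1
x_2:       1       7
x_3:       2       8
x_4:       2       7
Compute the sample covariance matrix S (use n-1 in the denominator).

Step 1 — column means:
  mean(X) = (2 + 1 + 2 + 2) / 4 = 7/4 = 1.75
  mean(Y) = (1 + 7 + 8 + 7) / 4 = 23/4 = 5.75

Step 2 — sample covariance S[i,j] = (1/(n-1)) · Σ_k (x_{k,i} - mean_i) · (x_{k,j} - mean_j), with n-1 = 3.
  S[X,X] = ((0.25)·(0.25) + (-0.75)·(-0.75) + (0.25)·(0.25) + (0.25)·(0.25)) / 3 = 0.75/3 = 0.25
  S[X,Y] = ((0.25)·(-4.75) + (-0.75)·(1.25) + (0.25)·(2.25) + (0.25)·(1.25)) / 3 = -1.25/3 = -0.4167
  S[Y,Y] = ((-4.75)·(-4.75) + (1.25)·(1.25) + (2.25)·(2.25) + (1.25)·(1.25)) / 3 = 30.75/3 = 10.25

S is symmetric (S[j,i] = S[i,j]). Assembling:

S = [[0.25, -0.4167],
 [-0.4167, 10.25]]


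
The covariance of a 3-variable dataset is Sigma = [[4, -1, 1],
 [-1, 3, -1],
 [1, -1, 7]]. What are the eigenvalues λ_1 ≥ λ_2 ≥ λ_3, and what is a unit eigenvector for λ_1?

Step 1 — characteristic polynomial p(λ) = det(λI - Sigma) = λ³ - tr·λ² + c_1·λ - det, where tr = trace, c_1 = sum of the principal 2×2 minors, det = det(Sigma):
  tr = 4 + 3 + 7 = 14,
  c_1 = (4·3 - (-1)²) + (4·7 - (1)²) + (3·7 - (-1)²) = 11 + 27 + 20 = 58,
  det = 4·(3·7 - (-1)²) - (-1)·((-1)·7 - (-1)·(1)) + (1)·((-1)·(-1) - 3·(1)) = 4·(20) - (-1)·(-6) + (1)·(-2) = 72.
  So p(λ) = λ³ - 14λ² + 58λ - 72.
Step 2 — look for an integer root (rational root theorem: any rational root is an integer divisor of 72). Testing λ = 4:
  p(4) = 64 - 224 + 232 - 72 = 0  ✓
  Dividing out (λ - 4): p(λ) = (λ - 4)(λ² - 10λ + 18).
Step 3 — remaining eigenvalues from the quadratic λ² - 10λ + 18 = 0:
  Δ = 10² - 4·18 = 100 - 72 = 28,  λ = (10 ± √28)/2 = (10 ± 5.2915)/2 ≈ 7.6458 or 2.3542.
  Sorted: λ_1 = 7.6458,  λ_2 = 4,  λ_3 = 2.3542  (check: sum = 14 = tr ✓).

Step 4 — unit eigenvector for λ_1 ≈ 7.6458: v spans the null space of (Sigma - λ_1 I), whose rows are
  r_1 = (-3.6458, -1, 1),  r_2 = (-1, -4.6458, -1),  r_3 = (1, -1, -0.6458).
  v is orthogonal to every row, so take v ∝ r_1 × r_2 = ((-1)·(-1) - (1)·(-4.6458), (1)·(-1) - (-3.6458)·(-1), (-3.6458)·(-4.6458) - (-1)·(-1)) ≈ (5.6458, -4.6458, 15.9373).
  Let u = (5.6458, -4.6458, 15.9373).
  ||u|| = √((5.6458)² + (-4.6458)² + (15.9373)²) = √(307.4536) ≈ 17.5344,  v_1 = u/||u|| ≈ (0.322, -0.265, 0.9089) (||v_1|| = 1).

λ_1 = 7.6458,  λ_2 = 4,  λ_3 = 2.3542;  v_1 ≈ (0.322, -0.265, 0.9089)


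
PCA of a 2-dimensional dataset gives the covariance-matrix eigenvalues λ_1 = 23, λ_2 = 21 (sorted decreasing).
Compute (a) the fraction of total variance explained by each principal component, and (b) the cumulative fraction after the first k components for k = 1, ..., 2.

Step 1 — total variance = trace(Sigma) = Σ λ_i = 23 + 21 = 44.

Step 2 — fraction explained by component i = λ_i / Σ λ:
  PC1: 23/44 = 0.5227
  PC2: 21/44 = 0.4773

Step 3 — cumulative fraction after k components = (λ_1 + ... + λ_k) / Σ λ:
  k = 1: 23/44 = 0.5227
  k = 2: (23 + 21)/44 = 44/44 = 1

Summary (fraction, with percent):

explained: PC1 0.5227 (52.27%), PC2 0.4773 (47.73%);  cumulative: 0.5227, 1


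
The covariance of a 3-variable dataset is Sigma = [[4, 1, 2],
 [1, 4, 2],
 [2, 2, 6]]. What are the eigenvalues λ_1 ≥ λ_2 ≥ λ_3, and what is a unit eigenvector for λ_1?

Step 1 — characteristic polynomial p(λ) = det(λI - Sigma) = λ³ - tr·λ² + c_1·λ - det, where tr = trace, c_1 = sum of the principal 2×2 minors, det = det(Sigma):
  tr = 4 + 4 + 6 = 14,
  c_1 = (4·4 - (1)²) + (4·6 - (2)²) + (4·6 - (2)²) = 15 + 20 + 20 = 55,
  det = 4·(4·6 - (2)²) - (1)·((1)·6 - (2)·(2)) + (2)·((1)·(2) - 4·(2)) = 4·(20) - (1)·(2) + (2)·(-6) = 66.
  So p(λ) = λ³ - 14λ² + 55λ - 66.
Step 2 — look for an integer root (rational root theorem: any rational root is an integer divisor of 66). Testing λ = 3:
  p(3) = 27 - 126 + 165 - 66 = 0  ✓
  Dividing out (λ - 3): p(λ) = (λ - 3)(λ² - 11λ + 22).
Step 3 — remaining eigenvalues from the quadratic λ² - 11λ + 22 = 0:
  Δ = 11² - 4·22 = 121 - 88 = 33,  λ = (11 ± √33)/2 = (11 ± 5.7446)/2 ≈ 8.3723 or 2.6277.
  Sorted: λ_1 = 8.3723,  λ_2 = 3,  λ_3 = 2.6277  (check: sum = 14 = tr ✓).

Step 4 — unit eigenvector for λ_1 ≈ 8.3723: v spans the null space of (Sigma - λ_1 I), whose rows are
  r_1 = (-4.3723, 1, 2),  r_2 = (1, -4.3723, 2),  r_3 = (2, 2, -2.3723).
  v is orthogonal to every row, so take v ∝ r_1 × r_2 = ((1)·(2) - (2)·(-4.3723), (2)·(1) - (-4.3723)·(2), (-4.3723)·(-4.3723) - (1)·(1)) ≈ (10.7446, 10.7446, 18.1168).
  Let u = (10.7446, 10.7446, 18.1168).
  ||u|| = √((10.7446)² + (10.7446)² + (18.1168)²) = √(559.1113) ≈ 23.6455,  v_1 = u/||u|| ≈ (0.4544, 0.4544, 0.7662) (||v_1|| = 1).

λ_1 = 8.3723,  λ_2 = 3,  λ_3 = 2.6277;  v_1 ≈ (0.4544, 0.4544, 0.7662)


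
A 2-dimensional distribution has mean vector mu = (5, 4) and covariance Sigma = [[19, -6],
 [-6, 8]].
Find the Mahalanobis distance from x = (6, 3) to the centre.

Step 1 — centre the observation: (x - mu) = (1, -1).

Step 2 — invert Sigma. det(Sigma) = 19·8 - (-6)² = 116.
  Sigma^{-1} = (1/det) · [[d, -b], [-b, a]] = [[0.069, 0.0517],
 [0.0517, 0.1638]].

Step 3 — form the quadratic (x - mu)^T · Sigma^{-1} · (x - mu):
  Sigma^{-1} · (x - mu) = (0.0172, -0.1121).
  (x - mu)^T · [Sigma^{-1} · (x - mu)] = (1)·(0.0172) + (-1)·(-0.1121) = 0.1293.

Step 4 — take square root: d = √(0.1293) ≈ 0.3596.

d(x, mu) = √(0.1293) ≈ 0.3596


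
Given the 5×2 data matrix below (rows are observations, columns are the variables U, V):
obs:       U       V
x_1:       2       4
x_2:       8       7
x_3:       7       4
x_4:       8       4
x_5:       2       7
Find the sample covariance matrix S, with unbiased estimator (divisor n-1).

Step 1 — column means:
  mean(U) = (2 + 8 + 7 + 8 + 2) / 5 = 27/5 = 5.4
  mean(V) = (4 + 7 + 4 + 4 + 7) / 5 = 26/5 = 5.2

Step 2 — sample covariance S[i,j] = (1/(n-1)) · Σ_k (x_{k,i} - mean_i) · (x_{k,j} - mean_j), with n-1 = 4.
  S[U,U] = ((-3.4)·(-3.4) + (2.6)·(2.6) + (1.6)·(1.6) + (2.6)·(2.6) + (-3.4)·(-3.4)) / 4 = 39.2/4 = 9.8
  S[U,V] = ((-3.4)·(-1.2) + (2.6)·(1.8) + (1.6)·(-1.2) + (2.6)·(-1.2) + (-3.4)·(1.8)) / 4 = -2.4/4 = -0.6
  S[V,V] = ((-1.2)·(-1.2) + (1.8)·(1.8) + (-1.2)·(-1.2) + (-1.2)·(-1.2) + (1.8)·(1.8)) / 4 = 10.8/4 = 2.7

S is symmetric (S[j,i] = S[i,j]). Assembling:

S = [[9.8, -0.6],
 [-0.6, 2.7]]


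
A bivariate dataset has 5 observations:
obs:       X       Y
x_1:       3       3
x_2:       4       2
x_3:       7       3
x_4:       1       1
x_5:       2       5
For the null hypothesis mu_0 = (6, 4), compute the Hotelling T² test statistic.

Step 1 — sample mean vector:
  mean(X) = (3 + 4 + 7 + 1 + 2) / 5 = 17/5 = 3.4
  mean(Y) = (3 + 2 + 3 + 1 + 5) / 5 = 14/5 = 2.8
  x̄ = (3.4, 2.8),  deviation x̄ - mu_0 = (3.4, 2.8) - (6, 4) = (-2.6, -1.2).

Step 2 — sample covariance matrix, S[i,j] = (1/(n-1)) · Σ_k (x_{k,i} - mean_i) · (x_{k,j} - mean_j), divisor n-1 = 4:
  S[X,X] = ((-0.4)·(-0.4) + (0.6)·(0.6) + (3.6)·(3.6) + (-2.4)·(-2.4) + (-1.4)·(-1.4)) / 4 = 21.2/4 = 5.3
  S[X,Y] = ((-0.4)·(0.2) + (0.6)·(-0.8) + (3.6)·(0.2) + (-2.4)·(-1.8) + (-1.4)·(2.2)) / 4 = 1.4/4 = 0.35
  S[Y,Y] = ((0.2)·(0.2) + (-0.8)·(-0.8) + (0.2)·(0.2) + (-1.8)·(-1.8) + (2.2)·(2.2)) / 4 = 8.8/4 = 2.2
  S = [[5.3, 0.35],
 [0.35, 2.2]].

Step 3 — invert S. det(S) = 5.3·2.2 - (0.35)² = 11.5375.
  S^{-1} = (1/det) · [[d, -b], [-b, a]] = [[0.1907, -0.0303],
 [-0.0303, 0.4594]].

Step 4 — quadratic form (x̄ - mu_0)^T · S^{-1} · (x̄ - mu_0):
  S^{-1} · (x̄ - mu_0) = (-0.4594, -0.4724),
  (x̄ - mu_0)^T · [...] = (-2.6)·(-0.4594) + (-1.2)·(-0.4724) = 1.7612.

Step 5 — scale by n: T² = 5 · 1.7612 = 8.8061.

T² ≈ 8.8061
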